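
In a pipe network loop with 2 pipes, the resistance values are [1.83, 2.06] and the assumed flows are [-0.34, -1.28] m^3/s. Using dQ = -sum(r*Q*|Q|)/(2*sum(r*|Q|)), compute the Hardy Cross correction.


Numerator terms (r*Q*|Q|): 1.83*-0.34*|-0.34| = -0.2115; 2.06*-1.28*|-1.28| = -3.3751.
Sum of numerator = -3.5867.
Denominator terms (r*|Q|): 1.83*|-0.34| = 0.6222; 2.06*|-1.28| = 2.6368.
2 * sum of denominator = 2 * 3.259 = 6.518.
dQ = --3.5867 / 6.518 = 0.5503 m^3/s.

0.5503


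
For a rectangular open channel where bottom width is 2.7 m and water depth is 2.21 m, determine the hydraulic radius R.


For a rectangular section:
Flow area A = b * y = 2.7 * 2.21 = 5.97 m^2.
Wetted perimeter P = b + 2y = 2.7 + 2*2.21 = 7.12 m.
Hydraulic radius R = A/P = 5.97 / 7.12 = 0.8381 m.

0.8381


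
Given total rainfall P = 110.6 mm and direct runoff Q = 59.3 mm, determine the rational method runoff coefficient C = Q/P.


The runoff coefficient C = runoff depth / rainfall depth.
C = 59.3 / 110.6
  = 0.5362.

0.5362


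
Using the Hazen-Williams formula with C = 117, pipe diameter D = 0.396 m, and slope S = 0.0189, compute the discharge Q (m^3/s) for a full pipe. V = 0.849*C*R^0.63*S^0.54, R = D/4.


For a full circular pipe, R = D/4 = 0.396/4 = 0.099 m.
V = 0.849 * 117 * 0.099^0.63 * 0.0189^0.54
  = 0.849 * 117 * 0.232943 * 0.117298
  = 2.7141 m/s.
Pipe area A = pi*D^2/4 = pi*0.396^2/4 = 0.1232 m^2.
Q = A * V = 0.1232 * 2.7141 = 0.3343 m^3/s.

0.3343


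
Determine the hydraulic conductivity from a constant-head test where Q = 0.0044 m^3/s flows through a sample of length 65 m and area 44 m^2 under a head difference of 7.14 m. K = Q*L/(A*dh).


From K = Q*L / (A*dh):
Numerator: Q*L = 0.0044 * 65 = 0.286.
Denominator: A*dh = 44 * 7.14 = 314.16.
K = 0.286 / 314.16 = 0.00091 m/s.

0.00091


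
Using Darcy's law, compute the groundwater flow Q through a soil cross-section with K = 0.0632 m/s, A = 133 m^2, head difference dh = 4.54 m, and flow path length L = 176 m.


Darcy's law: Q = K * A * i, where i = dh/L.
Hydraulic gradient i = 4.54 / 176 = 0.025795.
Q = 0.0632 * 133 * 0.025795
  = 0.2168 m^3/s.

0.2168


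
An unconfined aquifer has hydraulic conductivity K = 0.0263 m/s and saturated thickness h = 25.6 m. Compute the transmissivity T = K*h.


Transmissivity is defined as T = K * h.
T = 0.0263 * 25.6
  = 0.6733 m^2/s.

0.6733


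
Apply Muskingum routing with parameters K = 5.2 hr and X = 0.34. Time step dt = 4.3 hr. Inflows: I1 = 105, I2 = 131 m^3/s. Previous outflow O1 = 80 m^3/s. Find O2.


Muskingum coefficients:
denom = 2*K*(1-X) + dt = 2*5.2*(1-0.34) + 4.3 = 11.164.
C0 = (dt - 2*K*X)/denom = (4.3 - 2*5.2*0.34)/11.164 = 0.0684.
C1 = (dt + 2*K*X)/denom = (4.3 + 2*5.2*0.34)/11.164 = 0.7019.
C2 = (2*K*(1-X) - dt)/denom = 0.2297.
O2 = C0*I2 + C1*I1 + C2*O1
   = 0.0684*131 + 0.7019*105 + 0.2297*80
   = 101.04 m^3/s.

101.04


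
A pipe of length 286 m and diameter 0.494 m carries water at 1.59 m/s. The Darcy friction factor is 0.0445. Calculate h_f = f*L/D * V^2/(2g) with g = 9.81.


Darcy-Weisbach equation: h_f = f * (L/D) * V^2/(2g).
f * L/D = 0.0445 * 286/0.494 = 25.7632.
V^2/(2g) = 1.59^2 / (2*9.81) = 2.5281 / 19.62 = 0.1289 m.
h_f = 25.7632 * 0.1289 = 3.32 m.

3.32


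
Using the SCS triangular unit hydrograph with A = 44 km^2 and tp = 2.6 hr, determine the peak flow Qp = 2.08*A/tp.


SCS formula: Qp = 2.08 * A / tp.
Qp = 2.08 * 44 / 2.6
   = 91.52 / 2.6
   = 35.2 m^3/s per cm.

35.2


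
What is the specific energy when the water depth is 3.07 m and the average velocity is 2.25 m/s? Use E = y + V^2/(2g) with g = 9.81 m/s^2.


Specific energy E = y + V^2/(2g).
Velocity head = V^2/(2g) = 2.25^2 / (2*9.81) = 5.0625 / 19.62 = 0.258 m.
E = 3.07 + 0.258 = 3.328 m.

3.328


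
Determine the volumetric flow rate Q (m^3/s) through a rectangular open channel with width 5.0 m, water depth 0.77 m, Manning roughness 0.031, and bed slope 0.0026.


For a rectangular channel, the cross-sectional area A = b * y = 5.0 * 0.77 = 3.85 m^2.
The wetted perimeter P = b + 2y = 5.0 + 2*0.77 = 6.54 m.
Hydraulic radius R = A/P = 3.85/6.54 = 0.5887 m.
Velocity V = (1/n)*R^(2/3)*S^(1/2) = (1/0.031)*0.5887^(2/3)*0.0026^(1/2) = 1.1554 m/s.
Discharge Q = A * V = 3.85 * 1.1554 = 4.448 m^3/s.

4.448


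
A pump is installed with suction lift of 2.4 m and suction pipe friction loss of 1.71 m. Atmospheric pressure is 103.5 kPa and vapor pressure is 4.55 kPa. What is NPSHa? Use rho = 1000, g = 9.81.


NPSHa = p_atm/(rho*g) - z_s - hf_s - p_vap/(rho*g).
p_atm/(rho*g) = 103.5*1000 / (1000*9.81) = 10.55 m.
p_vap/(rho*g) = 4.55*1000 / (1000*9.81) = 0.464 m.
NPSHa = 10.55 - 2.4 - 1.71 - 0.464
      = 5.98 m.

5.98


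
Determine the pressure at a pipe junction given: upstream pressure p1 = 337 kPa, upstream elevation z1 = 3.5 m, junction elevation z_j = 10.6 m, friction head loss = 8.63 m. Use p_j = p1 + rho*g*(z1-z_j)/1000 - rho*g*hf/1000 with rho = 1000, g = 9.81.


Junction pressure: p_j = p1 + rho*g*(z1 - z_j)/1000 - rho*g*hf/1000.
Elevation term = 1000*9.81*(3.5 - 10.6)/1000 = -69.651 kPa.
Friction term = 1000*9.81*8.63/1000 = 84.66 kPa.
p_j = 337 + -69.651 - 84.66 = 182.69 kPa.

182.69


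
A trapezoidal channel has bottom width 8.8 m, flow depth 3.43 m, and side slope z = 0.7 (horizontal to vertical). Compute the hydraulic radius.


For a trapezoidal section with side slope z:
A = (b + z*y)*y = (8.8 + 0.7*3.43)*3.43 = 38.419 m^2.
P = b + 2*y*sqrt(1 + z^2) = 8.8 + 2*3.43*sqrt(1 + 0.7^2) = 17.174 m.
R = A/P = 38.419 / 17.174 = 2.2371 m.

2.2371


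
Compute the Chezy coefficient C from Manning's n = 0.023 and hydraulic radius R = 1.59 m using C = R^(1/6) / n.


The Chezy coefficient relates to Manning's n through C = R^(1/6) / n.
R^(1/6) = 1.59^(1/6) = 1.080354.
C = 1.080354 / 0.023 = 46.97 m^(1/2)/s.

46.97


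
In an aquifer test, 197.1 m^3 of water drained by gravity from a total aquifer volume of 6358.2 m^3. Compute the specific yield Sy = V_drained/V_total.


Specific yield Sy = Volume drained / Total volume.
Sy = 197.1 / 6358.2
   = 0.031.

0.031


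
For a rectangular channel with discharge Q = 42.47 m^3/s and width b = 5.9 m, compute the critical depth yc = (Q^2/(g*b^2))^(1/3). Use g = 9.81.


Using yc = (Q^2 / (g * b^2))^(1/3):
Q^2 = 42.47^2 = 1803.7.
g * b^2 = 9.81 * 5.9^2 = 9.81 * 34.81 = 341.49.
Q^2 / (g*b^2) = 1803.7 / 341.49 = 5.2819.
yc = 5.2819^(1/3) = 1.7415 m.

1.7415


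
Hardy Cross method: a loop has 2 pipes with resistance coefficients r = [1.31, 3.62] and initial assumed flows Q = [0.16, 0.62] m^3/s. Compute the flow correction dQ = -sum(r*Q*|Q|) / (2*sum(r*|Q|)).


Numerator terms (r*Q*|Q|): 1.31*0.16*|0.16| = 0.0335; 3.62*0.62*|0.62| = 1.3915.
Sum of numerator = 1.4251.
Denominator terms (r*|Q|): 1.31*|0.16| = 0.2096; 3.62*|0.62| = 2.2444.
2 * sum of denominator = 2 * 2.454 = 4.908.
dQ = -1.4251 / 4.908 = -0.2904 m^3/s.

-0.2904


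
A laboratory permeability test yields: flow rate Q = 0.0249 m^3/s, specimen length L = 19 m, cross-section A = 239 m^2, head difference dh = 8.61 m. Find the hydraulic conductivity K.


From K = Q*L / (A*dh):
Numerator: Q*L = 0.0249 * 19 = 0.4731.
Denominator: A*dh = 239 * 8.61 = 2057.79.
K = 0.4731 / 2057.79 = 0.00023 m/s.

0.00023


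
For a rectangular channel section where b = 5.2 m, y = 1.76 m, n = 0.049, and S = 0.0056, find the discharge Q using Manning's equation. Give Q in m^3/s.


For a rectangular channel, the cross-sectional area A = b * y = 5.2 * 1.76 = 9.15 m^2.
The wetted perimeter P = b + 2y = 5.2 + 2*1.76 = 8.72 m.
Hydraulic radius R = A/P = 9.15/8.72 = 1.0495 m.
Velocity V = (1/n)*R^(2/3)*S^(1/2) = (1/0.049)*1.0495^(2/3)*0.0056^(1/2) = 1.5772 m/s.
Discharge Q = A * V = 9.15 * 1.5772 = 14.435 m^3/s.

14.435


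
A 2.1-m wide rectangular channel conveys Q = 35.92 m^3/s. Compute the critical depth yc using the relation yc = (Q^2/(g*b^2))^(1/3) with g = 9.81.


Using yc = (Q^2 / (g * b^2))^(1/3):
Q^2 = 35.92^2 = 1290.25.
g * b^2 = 9.81 * 2.1^2 = 9.81 * 4.41 = 43.26.
Q^2 / (g*b^2) = 1290.25 / 43.26 = 29.8255.
yc = 29.8255^(1/3) = 3.1011 m.

3.1011


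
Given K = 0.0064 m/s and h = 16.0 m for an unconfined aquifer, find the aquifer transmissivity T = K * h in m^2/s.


Transmissivity is defined as T = K * h.
T = 0.0064 * 16.0
  = 0.1024 m^2/s.

0.1024


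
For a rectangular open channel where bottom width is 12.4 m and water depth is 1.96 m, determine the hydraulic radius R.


For a rectangular section:
Flow area A = b * y = 12.4 * 1.96 = 24.3 m^2.
Wetted perimeter P = b + 2y = 12.4 + 2*1.96 = 16.32 m.
Hydraulic radius R = A/P = 24.3 / 16.32 = 1.4892 m.

1.4892


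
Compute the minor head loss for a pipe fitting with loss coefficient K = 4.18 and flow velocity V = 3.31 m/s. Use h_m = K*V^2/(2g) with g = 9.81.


Minor loss formula: h_m = K * V^2/(2g).
V^2 = 3.31^2 = 10.9561.
V^2/(2g) = 10.9561 / 19.62 = 0.5584 m.
h_m = 4.18 * 0.5584 = 2.3342 m.

2.3342


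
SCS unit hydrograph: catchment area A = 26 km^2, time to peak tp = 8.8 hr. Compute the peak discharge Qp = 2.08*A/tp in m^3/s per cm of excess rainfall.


SCS formula: Qp = 2.08 * A / tp.
Qp = 2.08 * 26 / 8.8
   = 54.08 / 8.8
   = 6.15 m^3/s per cm.

6.15


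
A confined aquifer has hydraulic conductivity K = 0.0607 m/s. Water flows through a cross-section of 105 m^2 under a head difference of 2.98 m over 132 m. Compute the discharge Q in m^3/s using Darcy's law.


Darcy's law: Q = K * A * i, where i = dh/L.
Hydraulic gradient i = 2.98 / 132 = 0.022576.
Q = 0.0607 * 105 * 0.022576
  = 0.1439 m^3/s.

0.1439


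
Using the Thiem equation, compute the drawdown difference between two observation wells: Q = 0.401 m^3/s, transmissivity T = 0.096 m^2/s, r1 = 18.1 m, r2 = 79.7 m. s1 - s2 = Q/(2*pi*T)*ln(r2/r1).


Thiem equation: s1 - s2 = Q/(2*pi*T) * ln(r2/r1).
ln(r2/r1) = ln(79.7/18.1) = 1.4824.
Q/(2*pi*T) = 0.401 / (2*pi*0.096) = 0.401 / 0.6032 = 0.6648.
s1 - s2 = 0.6648 * 1.4824 = 0.9855 m.

0.9855


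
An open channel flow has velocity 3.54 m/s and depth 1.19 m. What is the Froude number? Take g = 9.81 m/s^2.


The Froude number is defined as Fr = V / sqrt(g*y).
g*y = 9.81 * 1.19 = 11.6739.
sqrt(g*y) = sqrt(11.6739) = 3.4167.
Fr = 3.54 / 3.4167 = 1.0361.

1.0361


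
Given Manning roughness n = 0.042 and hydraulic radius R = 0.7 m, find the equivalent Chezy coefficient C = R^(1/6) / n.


The Chezy coefficient relates to Manning's n through C = R^(1/6) / n.
R^(1/6) = 0.7^(1/6) = 0.942287.
C = 0.942287 / 0.042 = 22.44 m^(1/2)/s.

22.44


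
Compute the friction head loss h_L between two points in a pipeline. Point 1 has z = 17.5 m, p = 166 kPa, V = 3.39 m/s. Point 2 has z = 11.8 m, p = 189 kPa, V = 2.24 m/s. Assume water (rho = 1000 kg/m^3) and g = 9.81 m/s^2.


Total head at each section: H = z + p/(rho*g) + V^2/(2g).
H1 = 17.5 + 166*1000/(1000*9.81) + 3.39^2/(2*9.81)
   = 17.5 + 16.922 + 0.5857
   = 35.007 m.
H2 = 11.8 + 189*1000/(1000*9.81) + 2.24^2/(2*9.81)
   = 11.8 + 19.266 + 0.2557
   = 31.322 m.
h_L = H1 - H2 = 35.007 - 31.322 = 3.685 m.

3.685


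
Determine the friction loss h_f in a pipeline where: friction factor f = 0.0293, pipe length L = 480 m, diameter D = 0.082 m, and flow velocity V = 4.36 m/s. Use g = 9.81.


Darcy-Weisbach equation: h_f = f * (L/D) * V^2/(2g).
f * L/D = 0.0293 * 480/0.082 = 171.5122.
V^2/(2g) = 4.36^2 / (2*9.81) = 19.0096 / 19.62 = 0.9689 m.
h_f = 171.5122 * 0.9689 = 166.176 m.

166.176


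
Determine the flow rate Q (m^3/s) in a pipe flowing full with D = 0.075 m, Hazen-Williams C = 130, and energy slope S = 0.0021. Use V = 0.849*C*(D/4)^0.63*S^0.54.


For a full circular pipe, R = D/4 = 0.075/4 = 0.0187 m.
V = 0.849 * 130 * 0.0187^0.63 * 0.0021^0.54
  = 0.849 * 130 * 0.081657 * 0.03581
  = 0.3227 m/s.
Pipe area A = pi*D^2/4 = pi*0.075^2/4 = 0.0044 m^2.
Q = A * V = 0.0044 * 0.3227 = 0.0014 m^3/s.

0.0014


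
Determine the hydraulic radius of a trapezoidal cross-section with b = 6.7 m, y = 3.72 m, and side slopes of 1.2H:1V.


For a trapezoidal section with side slope z:
A = (b + z*y)*y = (6.7 + 1.2*3.72)*3.72 = 41.53 m^2.
P = b + 2*y*sqrt(1 + z^2) = 6.7 + 2*3.72*sqrt(1 + 1.2^2) = 18.322 m.
R = A/P = 41.53 / 18.322 = 2.2667 m.

2.2667


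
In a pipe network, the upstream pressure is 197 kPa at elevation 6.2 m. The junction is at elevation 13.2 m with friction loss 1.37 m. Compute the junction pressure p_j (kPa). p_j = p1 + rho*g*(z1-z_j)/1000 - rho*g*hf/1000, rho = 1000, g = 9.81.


Junction pressure: p_j = p1 + rho*g*(z1 - z_j)/1000 - rho*g*hf/1000.
Elevation term = 1000*9.81*(6.2 - 13.2)/1000 = -68.67 kPa.
Friction term = 1000*9.81*1.37/1000 = 13.44 kPa.
p_j = 197 + -68.67 - 13.44 = 114.89 kPa.

114.89


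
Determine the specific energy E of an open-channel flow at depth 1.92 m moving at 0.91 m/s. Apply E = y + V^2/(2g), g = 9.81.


Specific energy E = y + V^2/(2g).
Velocity head = V^2/(2g) = 0.91^2 / (2*9.81) = 0.8281 / 19.62 = 0.0422 m.
E = 1.92 + 0.0422 = 1.9622 m.

1.9622


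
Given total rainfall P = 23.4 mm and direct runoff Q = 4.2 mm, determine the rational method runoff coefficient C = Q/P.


The runoff coefficient C = runoff depth / rainfall depth.
C = 4.2 / 23.4
  = 0.1795.

0.1795


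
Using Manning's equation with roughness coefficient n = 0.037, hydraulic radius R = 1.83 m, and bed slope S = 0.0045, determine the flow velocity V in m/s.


Manning's equation gives V = (1/n) * R^(2/3) * S^(1/2).
First, compute R^(2/3) = 1.83^(2/3) = 1.4961.
Next, S^(1/2) = 0.0045^(1/2) = 0.067082.
Then 1/n = 1/0.037 = 27.03.
V = 27.03 * 1.4961 * 0.067082 = 2.7125 m/s.

2.7125


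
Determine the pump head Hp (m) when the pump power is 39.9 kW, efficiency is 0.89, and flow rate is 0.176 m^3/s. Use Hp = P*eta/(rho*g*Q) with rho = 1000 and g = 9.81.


Pump head formula: Hp = P * eta / (rho * g * Q).
Numerator: P * eta = 39.9 * 1000 * 0.89 = 35511.0 W.
Denominator: rho * g * Q = 1000 * 9.81 * 0.176 = 1726.56.
Hp = 35511.0 / 1726.56 = 20.57 m.

20.57


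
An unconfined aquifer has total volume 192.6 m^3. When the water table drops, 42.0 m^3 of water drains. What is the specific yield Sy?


Specific yield Sy = Volume drained / Total volume.
Sy = 42.0 / 192.6
   = 0.2181.

0.2181


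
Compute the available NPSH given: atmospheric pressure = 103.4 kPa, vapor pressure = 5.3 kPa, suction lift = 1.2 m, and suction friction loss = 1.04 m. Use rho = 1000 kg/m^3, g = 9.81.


NPSHa = p_atm/(rho*g) - z_s - hf_s - p_vap/(rho*g).
p_atm/(rho*g) = 103.4*1000 / (1000*9.81) = 10.54 m.
p_vap/(rho*g) = 5.3*1000 / (1000*9.81) = 0.54 m.
NPSHa = 10.54 - 1.2 - 1.04 - 0.54
      = 7.76 m.

7.76


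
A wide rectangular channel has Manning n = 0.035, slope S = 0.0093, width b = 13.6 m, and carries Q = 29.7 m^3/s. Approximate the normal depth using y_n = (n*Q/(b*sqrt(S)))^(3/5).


We use the wide-channel approximation y_n = (n*Q/(b*sqrt(S)))^(3/5).
sqrt(S) = sqrt(0.0093) = 0.096437.
Numerator: n*Q = 0.035 * 29.7 = 1.0395.
Denominator: b*sqrt(S) = 13.6 * 0.096437 = 1.311543.
arg = 0.7926.
y_n = 0.7926^(3/5) = 0.8698 m.

0.8698


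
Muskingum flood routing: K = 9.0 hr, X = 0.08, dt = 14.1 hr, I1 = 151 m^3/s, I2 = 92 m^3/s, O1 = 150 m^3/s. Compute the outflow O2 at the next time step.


Muskingum coefficients:
denom = 2*K*(1-X) + dt = 2*9.0*(1-0.08) + 14.1 = 30.66.
C0 = (dt - 2*K*X)/denom = (14.1 - 2*9.0*0.08)/30.66 = 0.4129.
C1 = (dt + 2*K*X)/denom = (14.1 + 2*9.0*0.08)/30.66 = 0.5068.
C2 = (2*K*(1-X) - dt)/denom = 0.0802.
O2 = C0*I2 + C1*I1 + C2*O1
   = 0.4129*92 + 0.5068*151 + 0.0802*150
   = 126.56 m^3/s.

126.56


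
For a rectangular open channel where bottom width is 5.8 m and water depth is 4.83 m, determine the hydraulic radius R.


For a rectangular section:
Flow area A = b * y = 5.8 * 4.83 = 28.01 m^2.
Wetted perimeter P = b + 2y = 5.8 + 2*4.83 = 15.46 m.
Hydraulic radius R = A/P = 28.01 / 15.46 = 1.812 m.

1.812


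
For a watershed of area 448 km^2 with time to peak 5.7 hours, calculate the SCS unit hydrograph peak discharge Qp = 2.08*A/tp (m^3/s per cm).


SCS formula: Qp = 2.08 * A / tp.
Qp = 2.08 * 448 / 5.7
   = 931.84 / 5.7
   = 163.48 m^3/s per cm.

163.48


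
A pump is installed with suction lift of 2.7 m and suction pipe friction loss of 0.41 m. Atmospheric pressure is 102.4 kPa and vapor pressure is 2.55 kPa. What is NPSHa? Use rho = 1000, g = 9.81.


NPSHa = p_atm/(rho*g) - z_s - hf_s - p_vap/(rho*g).
p_atm/(rho*g) = 102.4*1000 / (1000*9.81) = 10.438 m.
p_vap/(rho*g) = 2.55*1000 / (1000*9.81) = 0.26 m.
NPSHa = 10.438 - 2.7 - 0.41 - 0.26
      = 7.07 m.

7.07


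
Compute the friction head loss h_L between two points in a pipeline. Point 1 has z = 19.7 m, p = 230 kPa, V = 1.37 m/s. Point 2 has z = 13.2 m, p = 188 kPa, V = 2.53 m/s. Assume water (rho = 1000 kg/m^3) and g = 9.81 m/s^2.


Total head at each section: H = z + p/(rho*g) + V^2/(2g).
H1 = 19.7 + 230*1000/(1000*9.81) + 1.37^2/(2*9.81)
   = 19.7 + 23.445 + 0.0957
   = 43.241 m.
H2 = 13.2 + 188*1000/(1000*9.81) + 2.53^2/(2*9.81)
   = 13.2 + 19.164 + 0.3262
   = 32.69 m.
h_L = H1 - H2 = 43.241 - 32.69 = 10.551 m.

10.551


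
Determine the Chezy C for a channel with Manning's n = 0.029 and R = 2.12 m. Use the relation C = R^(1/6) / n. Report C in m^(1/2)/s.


The Chezy coefficient relates to Manning's n through C = R^(1/6) / n.
R^(1/6) = 2.12^(1/6) = 1.133416.
C = 1.133416 / 0.029 = 39.08 m^(1/2)/s.

39.08


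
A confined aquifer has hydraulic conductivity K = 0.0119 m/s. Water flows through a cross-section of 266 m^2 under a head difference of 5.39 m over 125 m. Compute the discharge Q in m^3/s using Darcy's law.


Darcy's law: Q = K * A * i, where i = dh/L.
Hydraulic gradient i = 5.39 / 125 = 0.04312.
Q = 0.0119 * 266 * 0.04312
  = 0.1365 m^3/s.

0.1365


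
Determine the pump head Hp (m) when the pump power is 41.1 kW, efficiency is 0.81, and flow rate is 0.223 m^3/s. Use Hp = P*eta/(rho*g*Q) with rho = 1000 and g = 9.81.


Pump head formula: Hp = P * eta / (rho * g * Q).
Numerator: P * eta = 41.1 * 1000 * 0.81 = 33291.0 W.
Denominator: rho * g * Q = 1000 * 9.81 * 0.223 = 2187.63.
Hp = 33291.0 / 2187.63 = 15.22 m.

15.22


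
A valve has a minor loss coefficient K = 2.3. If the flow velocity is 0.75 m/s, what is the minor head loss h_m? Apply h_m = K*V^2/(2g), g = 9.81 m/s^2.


Minor loss formula: h_m = K * V^2/(2g).
V^2 = 0.75^2 = 0.5625.
V^2/(2g) = 0.5625 / 19.62 = 0.0287 m.
h_m = 2.3 * 0.0287 = 0.0659 m.

0.0659


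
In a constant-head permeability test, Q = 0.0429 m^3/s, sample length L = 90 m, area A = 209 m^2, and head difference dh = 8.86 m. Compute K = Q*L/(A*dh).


From K = Q*L / (A*dh):
Numerator: Q*L = 0.0429 * 90 = 3.861.
Denominator: A*dh = 209 * 8.86 = 1851.74.
K = 3.861 / 1851.74 = 0.002085 m/s.

0.002085


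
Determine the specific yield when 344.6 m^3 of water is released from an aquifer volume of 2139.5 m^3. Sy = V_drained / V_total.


Specific yield Sy = Volume drained / Total volume.
Sy = 344.6 / 2139.5
   = 0.1611.

0.1611


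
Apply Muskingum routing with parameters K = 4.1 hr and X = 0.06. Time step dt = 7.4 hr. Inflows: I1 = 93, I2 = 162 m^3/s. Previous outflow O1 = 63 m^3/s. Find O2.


Muskingum coefficients:
denom = 2*K*(1-X) + dt = 2*4.1*(1-0.06) + 7.4 = 15.108.
C0 = (dt - 2*K*X)/denom = (7.4 - 2*4.1*0.06)/15.108 = 0.4572.
C1 = (dt + 2*K*X)/denom = (7.4 + 2*4.1*0.06)/15.108 = 0.5224.
C2 = (2*K*(1-X) - dt)/denom = 0.0204.
O2 = C0*I2 + C1*I1 + C2*O1
   = 0.4572*162 + 0.5224*93 + 0.0204*63
   = 123.94 m^3/s.

123.94


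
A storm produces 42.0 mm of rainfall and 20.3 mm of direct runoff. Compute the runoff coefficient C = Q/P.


The runoff coefficient C = runoff depth / rainfall depth.
C = 20.3 / 42.0
  = 0.4833.

0.4833


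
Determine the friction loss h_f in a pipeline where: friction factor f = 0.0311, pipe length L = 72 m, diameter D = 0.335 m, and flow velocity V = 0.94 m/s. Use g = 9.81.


Darcy-Weisbach equation: h_f = f * (L/D) * V^2/(2g).
f * L/D = 0.0311 * 72/0.335 = 6.6842.
V^2/(2g) = 0.94^2 / (2*9.81) = 0.8836 / 19.62 = 0.045 m.
h_f = 6.6842 * 0.045 = 0.301 m.

0.301


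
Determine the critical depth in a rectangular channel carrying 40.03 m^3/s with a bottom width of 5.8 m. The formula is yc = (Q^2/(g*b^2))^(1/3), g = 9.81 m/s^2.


Using yc = (Q^2 / (g * b^2))^(1/3):
Q^2 = 40.03^2 = 1602.4.
g * b^2 = 9.81 * 5.8^2 = 9.81 * 33.64 = 330.01.
Q^2 / (g*b^2) = 1602.4 / 330.01 = 4.8556.
yc = 4.8556^(1/3) = 1.6934 m.

1.6934


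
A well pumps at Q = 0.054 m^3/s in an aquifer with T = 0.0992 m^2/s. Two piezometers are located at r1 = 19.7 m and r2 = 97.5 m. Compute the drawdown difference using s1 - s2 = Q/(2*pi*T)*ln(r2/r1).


Thiem equation: s1 - s2 = Q/(2*pi*T) * ln(r2/r1).
ln(r2/r1) = ln(97.5/19.7) = 1.5992.
Q/(2*pi*T) = 0.054 / (2*pi*0.0992) = 0.054 / 0.6233 = 0.0866.
s1 - s2 = 0.0866 * 1.5992 = 0.1386 m.

0.1386


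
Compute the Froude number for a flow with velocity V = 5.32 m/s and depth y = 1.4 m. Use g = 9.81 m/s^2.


The Froude number is defined as Fr = V / sqrt(g*y).
g*y = 9.81 * 1.4 = 13.734.
sqrt(g*y) = sqrt(13.734) = 3.7059.
Fr = 5.32 / 3.7059 = 1.4355.

1.4355


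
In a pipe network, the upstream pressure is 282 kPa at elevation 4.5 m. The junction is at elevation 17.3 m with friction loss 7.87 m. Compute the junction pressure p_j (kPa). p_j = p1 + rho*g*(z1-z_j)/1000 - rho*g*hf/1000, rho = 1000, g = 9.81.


Junction pressure: p_j = p1 + rho*g*(z1 - z_j)/1000 - rho*g*hf/1000.
Elevation term = 1000*9.81*(4.5 - 17.3)/1000 = -125.568 kPa.
Friction term = 1000*9.81*7.87/1000 = 77.205 kPa.
p_j = 282 + -125.568 - 77.205 = 79.23 kPa.

79.23


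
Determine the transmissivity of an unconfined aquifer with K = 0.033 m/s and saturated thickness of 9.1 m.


Transmissivity is defined as T = K * h.
T = 0.033 * 9.1
  = 0.3003 m^2/s.

0.3003


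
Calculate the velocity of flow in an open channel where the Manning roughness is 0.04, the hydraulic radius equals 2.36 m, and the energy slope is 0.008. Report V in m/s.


Manning's equation gives V = (1/n) * R^(2/3) * S^(1/2).
First, compute R^(2/3) = 2.36^(2/3) = 1.7726.
Next, S^(1/2) = 0.008^(1/2) = 0.089443.
Then 1/n = 1/0.04 = 25.0.
V = 25.0 * 1.7726 * 0.089443 = 3.9636 m/s.

3.9636


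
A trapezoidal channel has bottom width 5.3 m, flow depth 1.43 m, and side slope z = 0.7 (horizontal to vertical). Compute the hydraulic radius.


For a trapezoidal section with side slope z:
A = (b + z*y)*y = (5.3 + 0.7*1.43)*1.43 = 9.01 m^2.
P = b + 2*y*sqrt(1 + z^2) = 5.3 + 2*1.43*sqrt(1 + 0.7^2) = 8.791 m.
R = A/P = 9.01 / 8.791 = 1.025 m.

1.025


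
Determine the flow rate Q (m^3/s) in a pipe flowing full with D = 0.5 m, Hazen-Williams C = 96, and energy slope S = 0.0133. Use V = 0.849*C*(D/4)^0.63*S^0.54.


For a full circular pipe, R = D/4 = 0.5/4 = 0.125 m.
V = 0.849 * 96 * 0.125^0.63 * 0.0133^0.54
  = 0.849 * 96 * 0.269807 * 0.097024
  = 2.1336 m/s.
Pipe area A = pi*D^2/4 = pi*0.5^2/4 = 0.1963 m^2.
Q = A * V = 0.1963 * 2.1336 = 0.4189 m^3/s.

0.4189


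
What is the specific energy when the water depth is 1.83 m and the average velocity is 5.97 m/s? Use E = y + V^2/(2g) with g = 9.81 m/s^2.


Specific energy E = y + V^2/(2g).
Velocity head = V^2/(2g) = 5.97^2 / (2*9.81) = 35.6409 / 19.62 = 1.8166 m.
E = 1.83 + 1.8166 = 3.6466 m.

3.6466


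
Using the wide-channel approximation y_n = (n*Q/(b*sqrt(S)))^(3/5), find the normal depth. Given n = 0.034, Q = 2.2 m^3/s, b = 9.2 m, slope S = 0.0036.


We use the wide-channel approximation y_n = (n*Q/(b*sqrt(S)))^(3/5).
sqrt(S) = sqrt(0.0036) = 0.06.
Numerator: n*Q = 0.034 * 2.2 = 0.0748.
Denominator: b*sqrt(S) = 9.2 * 0.06 = 0.552.
arg = 0.1355.
y_n = 0.1355^(3/5) = 0.3014 m.

0.3014


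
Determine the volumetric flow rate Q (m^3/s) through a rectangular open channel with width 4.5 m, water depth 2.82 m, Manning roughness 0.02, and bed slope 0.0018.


For a rectangular channel, the cross-sectional area A = b * y = 4.5 * 2.82 = 12.69 m^2.
The wetted perimeter P = b + 2y = 4.5 + 2*2.82 = 10.14 m.
Hydraulic radius R = A/P = 12.69/10.14 = 1.2515 m.
Velocity V = (1/n)*R^(2/3)*S^(1/2) = (1/0.02)*1.2515^(2/3)*0.0018^(1/2) = 2.4635 m/s.
Discharge Q = A * V = 12.69 * 2.4635 = 31.262 m^3/s.

31.262


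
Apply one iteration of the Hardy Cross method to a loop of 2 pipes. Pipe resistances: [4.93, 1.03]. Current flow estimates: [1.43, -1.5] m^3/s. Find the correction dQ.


Numerator terms (r*Q*|Q|): 4.93*1.43*|1.43| = 10.0814; 1.03*-1.5*|-1.5| = -2.3175.
Sum of numerator = 7.7639.
Denominator terms (r*|Q|): 4.93*|1.43| = 7.0499; 1.03*|-1.5| = 1.545.
2 * sum of denominator = 2 * 8.5949 = 17.1898.
dQ = -7.7639 / 17.1898 = -0.4517 m^3/s.

-0.4517


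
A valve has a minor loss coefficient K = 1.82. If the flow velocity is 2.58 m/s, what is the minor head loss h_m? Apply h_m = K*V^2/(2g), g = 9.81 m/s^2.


Minor loss formula: h_m = K * V^2/(2g).
V^2 = 2.58^2 = 6.6564.
V^2/(2g) = 6.6564 / 19.62 = 0.3393 m.
h_m = 1.82 * 0.3393 = 0.6175 m.

0.6175


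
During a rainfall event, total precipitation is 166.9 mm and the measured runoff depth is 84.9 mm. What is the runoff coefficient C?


The runoff coefficient C = runoff depth / rainfall depth.
C = 84.9 / 166.9
  = 0.5087.

0.5087


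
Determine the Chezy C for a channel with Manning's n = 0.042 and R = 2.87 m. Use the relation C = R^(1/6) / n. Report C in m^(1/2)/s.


The Chezy coefficient relates to Manning's n through C = R^(1/6) / n.
R^(1/6) = 2.87^(1/6) = 1.192103.
C = 1.192103 / 0.042 = 28.38 m^(1/2)/s.

28.38


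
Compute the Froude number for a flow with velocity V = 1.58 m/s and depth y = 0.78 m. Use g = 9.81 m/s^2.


The Froude number is defined as Fr = V / sqrt(g*y).
g*y = 9.81 * 0.78 = 7.6518.
sqrt(g*y) = sqrt(7.6518) = 2.7662.
Fr = 1.58 / 2.7662 = 0.5712.

0.5712


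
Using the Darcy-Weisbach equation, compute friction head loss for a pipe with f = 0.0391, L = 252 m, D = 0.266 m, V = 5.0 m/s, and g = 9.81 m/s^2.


Darcy-Weisbach equation: h_f = f * (L/D) * V^2/(2g).
f * L/D = 0.0391 * 252/0.266 = 37.0421.
V^2/(2g) = 5.0^2 / (2*9.81) = 25.0 / 19.62 = 1.2742 m.
h_f = 37.0421 * 1.2742 = 47.199 m.

47.199


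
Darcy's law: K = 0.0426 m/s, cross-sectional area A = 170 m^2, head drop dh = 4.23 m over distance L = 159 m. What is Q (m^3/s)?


Darcy's law: Q = K * A * i, where i = dh/L.
Hydraulic gradient i = 4.23 / 159 = 0.026604.
Q = 0.0426 * 170 * 0.026604
  = 0.1927 m^3/s.

0.1927


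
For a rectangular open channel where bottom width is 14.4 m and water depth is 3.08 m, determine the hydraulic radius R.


For a rectangular section:
Flow area A = b * y = 14.4 * 3.08 = 44.35 m^2.
Wetted perimeter P = b + 2y = 14.4 + 2*3.08 = 20.56 m.
Hydraulic radius R = A/P = 44.35 / 20.56 = 2.1572 m.

2.1572


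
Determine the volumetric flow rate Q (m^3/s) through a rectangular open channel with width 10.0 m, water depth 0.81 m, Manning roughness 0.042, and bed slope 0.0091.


For a rectangular channel, the cross-sectional area A = b * y = 10.0 * 0.81 = 8.1 m^2.
The wetted perimeter P = b + 2y = 10.0 + 2*0.81 = 11.62 m.
Hydraulic radius R = A/P = 8.1/11.62 = 0.6971 m.
Velocity V = (1/n)*R^(2/3)*S^(1/2) = (1/0.042)*0.6971^(2/3)*0.0091^(1/2) = 1.7856 m/s.
Discharge Q = A * V = 8.1 * 1.7856 = 14.464 m^3/s.

14.464


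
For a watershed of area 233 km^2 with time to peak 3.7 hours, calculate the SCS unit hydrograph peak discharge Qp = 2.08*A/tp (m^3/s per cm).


SCS formula: Qp = 2.08 * A / tp.
Qp = 2.08 * 233 / 3.7
   = 484.64 / 3.7
   = 130.98 m^3/s per cm.

130.98


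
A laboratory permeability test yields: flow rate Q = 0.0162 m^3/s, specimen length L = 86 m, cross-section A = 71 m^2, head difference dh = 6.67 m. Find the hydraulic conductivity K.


From K = Q*L / (A*dh):
Numerator: Q*L = 0.0162 * 86 = 1.3932.
Denominator: A*dh = 71 * 6.67 = 473.57.
K = 1.3932 / 473.57 = 0.002942 m/s.

0.002942


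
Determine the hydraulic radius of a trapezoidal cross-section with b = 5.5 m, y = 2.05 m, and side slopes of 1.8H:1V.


For a trapezoidal section with side slope z:
A = (b + z*y)*y = (5.5 + 1.8*2.05)*2.05 = 18.839 m^2.
P = b + 2*y*sqrt(1 + z^2) = 5.5 + 2*2.05*sqrt(1 + 1.8^2) = 13.942 m.
R = A/P = 18.839 / 13.942 = 1.3512 m.

1.3512


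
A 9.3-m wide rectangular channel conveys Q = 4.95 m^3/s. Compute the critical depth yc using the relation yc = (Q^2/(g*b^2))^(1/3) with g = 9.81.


Using yc = (Q^2 / (g * b^2))^(1/3):
Q^2 = 4.95^2 = 24.5.
g * b^2 = 9.81 * 9.3^2 = 9.81 * 86.49 = 848.47.
Q^2 / (g*b^2) = 24.5 / 848.47 = 0.0289.
yc = 0.0289^(1/3) = 0.3068 m.

0.3068


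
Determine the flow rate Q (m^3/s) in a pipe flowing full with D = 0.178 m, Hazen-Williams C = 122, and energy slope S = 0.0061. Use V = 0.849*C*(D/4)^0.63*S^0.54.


For a full circular pipe, R = D/4 = 0.178/4 = 0.0445 m.
V = 0.849 * 122 * 0.0445^0.63 * 0.0061^0.54
  = 0.849 * 122 * 0.140756 * 0.063691
  = 0.9286 m/s.
Pipe area A = pi*D^2/4 = pi*0.178^2/4 = 0.0249 m^2.
Q = A * V = 0.0249 * 0.9286 = 0.0231 m^3/s.

0.0231


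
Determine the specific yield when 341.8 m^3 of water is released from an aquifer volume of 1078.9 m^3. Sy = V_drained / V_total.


Specific yield Sy = Volume drained / Total volume.
Sy = 341.8 / 1078.9
   = 0.3168.

0.3168


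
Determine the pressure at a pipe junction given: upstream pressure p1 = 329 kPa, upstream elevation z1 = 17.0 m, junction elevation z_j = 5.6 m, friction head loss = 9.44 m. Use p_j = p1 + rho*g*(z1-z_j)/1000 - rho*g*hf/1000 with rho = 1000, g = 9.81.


Junction pressure: p_j = p1 + rho*g*(z1 - z_j)/1000 - rho*g*hf/1000.
Elevation term = 1000*9.81*(17.0 - 5.6)/1000 = 111.834 kPa.
Friction term = 1000*9.81*9.44/1000 = 92.606 kPa.
p_j = 329 + 111.834 - 92.606 = 348.23 kPa.

348.23


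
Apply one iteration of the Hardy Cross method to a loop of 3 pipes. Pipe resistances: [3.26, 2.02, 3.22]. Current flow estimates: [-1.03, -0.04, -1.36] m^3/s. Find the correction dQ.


Numerator terms (r*Q*|Q|): 3.26*-1.03*|-1.03| = -3.4585; 2.02*-0.04*|-0.04| = -0.0032; 3.22*-1.36*|-1.36| = -5.9557.
Sum of numerator = -9.4175.
Denominator terms (r*|Q|): 3.26*|-1.03| = 3.3578; 2.02*|-0.04| = 0.0808; 3.22*|-1.36| = 4.3792.
2 * sum of denominator = 2 * 7.8178 = 15.6356.
dQ = --9.4175 / 15.6356 = 0.6023 m^3/s.

0.6023


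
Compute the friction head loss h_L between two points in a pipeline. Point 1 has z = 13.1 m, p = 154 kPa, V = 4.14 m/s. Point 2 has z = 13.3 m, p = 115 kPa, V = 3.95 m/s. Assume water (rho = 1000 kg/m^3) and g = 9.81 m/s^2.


Total head at each section: H = z + p/(rho*g) + V^2/(2g).
H1 = 13.1 + 154*1000/(1000*9.81) + 4.14^2/(2*9.81)
   = 13.1 + 15.698 + 0.8736
   = 29.672 m.
H2 = 13.3 + 115*1000/(1000*9.81) + 3.95^2/(2*9.81)
   = 13.3 + 11.723 + 0.7952
   = 25.818 m.
h_L = H1 - H2 = 29.672 - 25.818 = 3.854 m.

3.854


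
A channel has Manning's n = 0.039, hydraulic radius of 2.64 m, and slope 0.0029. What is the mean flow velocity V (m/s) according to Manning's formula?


Manning's equation gives V = (1/n) * R^(2/3) * S^(1/2).
First, compute R^(2/3) = 2.64^(2/3) = 1.9102.
Next, S^(1/2) = 0.0029^(1/2) = 0.053852.
Then 1/n = 1/0.039 = 25.64.
V = 25.64 * 1.9102 * 0.053852 = 2.6376 m/s.

2.6376


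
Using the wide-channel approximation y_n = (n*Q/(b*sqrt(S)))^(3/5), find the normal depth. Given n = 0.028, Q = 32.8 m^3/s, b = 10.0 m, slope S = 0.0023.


We use the wide-channel approximation y_n = (n*Q/(b*sqrt(S)))^(3/5).
sqrt(S) = sqrt(0.0023) = 0.047958.
Numerator: n*Q = 0.028 * 32.8 = 0.9184.
Denominator: b*sqrt(S) = 10.0 * 0.047958 = 0.47958.
arg = 1.915.
y_n = 1.915^(3/5) = 1.4767 m.

1.4767


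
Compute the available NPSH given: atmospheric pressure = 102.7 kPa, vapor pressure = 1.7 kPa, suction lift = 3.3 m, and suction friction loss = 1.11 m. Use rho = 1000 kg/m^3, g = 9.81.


NPSHa = p_atm/(rho*g) - z_s - hf_s - p_vap/(rho*g).
p_atm/(rho*g) = 102.7*1000 / (1000*9.81) = 10.469 m.
p_vap/(rho*g) = 1.7*1000 / (1000*9.81) = 0.173 m.
NPSHa = 10.469 - 3.3 - 1.11 - 0.173
      = 5.89 m.

5.89


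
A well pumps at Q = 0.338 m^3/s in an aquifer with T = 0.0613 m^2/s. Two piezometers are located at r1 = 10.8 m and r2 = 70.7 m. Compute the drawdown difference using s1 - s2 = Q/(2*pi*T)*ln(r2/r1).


Thiem equation: s1 - s2 = Q/(2*pi*T) * ln(r2/r1).
ln(r2/r1) = ln(70.7/10.8) = 1.8789.
Q/(2*pi*T) = 0.338 / (2*pi*0.0613) = 0.338 / 0.3852 = 0.8776.
s1 - s2 = 0.8776 * 1.8789 = 1.6488 m.

1.6488


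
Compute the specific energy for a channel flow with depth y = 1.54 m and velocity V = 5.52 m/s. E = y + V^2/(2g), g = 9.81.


Specific energy E = y + V^2/(2g).
Velocity head = V^2/(2g) = 5.52^2 / (2*9.81) = 30.4704 / 19.62 = 1.553 m.
E = 1.54 + 1.553 = 3.093 m.

3.093


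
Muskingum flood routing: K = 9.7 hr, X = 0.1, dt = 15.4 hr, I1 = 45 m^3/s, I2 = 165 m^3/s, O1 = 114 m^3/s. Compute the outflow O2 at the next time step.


Muskingum coefficients:
denom = 2*K*(1-X) + dt = 2*9.7*(1-0.1) + 15.4 = 32.86.
C0 = (dt - 2*K*X)/denom = (15.4 - 2*9.7*0.1)/32.86 = 0.4096.
C1 = (dt + 2*K*X)/denom = (15.4 + 2*9.7*0.1)/32.86 = 0.5277.
C2 = (2*K*(1-X) - dt)/denom = 0.0627.
O2 = C0*I2 + C1*I1 + C2*O1
   = 0.4096*165 + 0.5277*45 + 0.0627*114
   = 98.48 m^3/s.

98.48


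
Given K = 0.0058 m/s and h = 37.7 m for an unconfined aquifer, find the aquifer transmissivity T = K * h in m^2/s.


Transmissivity is defined as T = K * h.
T = 0.0058 * 37.7
  = 0.2187 m^2/s.

0.2187


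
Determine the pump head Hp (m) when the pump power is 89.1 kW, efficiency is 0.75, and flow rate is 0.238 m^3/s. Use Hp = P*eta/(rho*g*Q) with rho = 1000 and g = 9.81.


Pump head formula: Hp = P * eta / (rho * g * Q).
Numerator: P * eta = 89.1 * 1000 * 0.75 = 66825.0 W.
Denominator: rho * g * Q = 1000 * 9.81 * 0.238 = 2334.78.
Hp = 66825.0 / 2334.78 = 28.62 m.

28.62


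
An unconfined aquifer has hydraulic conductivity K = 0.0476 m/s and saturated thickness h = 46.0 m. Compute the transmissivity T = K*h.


Transmissivity is defined as T = K * h.
T = 0.0476 * 46.0
  = 2.1896 m^2/s.

2.1896


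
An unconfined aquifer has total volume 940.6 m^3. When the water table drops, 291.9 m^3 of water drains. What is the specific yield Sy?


Specific yield Sy = Volume drained / Total volume.
Sy = 291.9 / 940.6
   = 0.3103.

0.3103


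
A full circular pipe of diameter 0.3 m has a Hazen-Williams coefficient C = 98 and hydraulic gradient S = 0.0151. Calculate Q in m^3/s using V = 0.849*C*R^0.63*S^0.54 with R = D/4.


For a full circular pipe, R = D/4 = 0.3/4 = 0.075 m.
V = 0.849 * 98 * 0.075^0.63 * 0.0151^0.54
  = 0.849 * 98 * 0.195564 * 0.103908
  = 1.6907 m/s.
Pipe area A = pi*D^2/4 = pi*0.3^2/4 = 0.0707 m^2.
Q = A * V = 0.0707 * 1.6907 = 0.1195 m^3/s.

0.1195


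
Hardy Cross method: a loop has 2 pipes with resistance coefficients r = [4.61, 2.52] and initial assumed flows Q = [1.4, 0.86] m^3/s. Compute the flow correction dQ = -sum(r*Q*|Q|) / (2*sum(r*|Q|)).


Numerator terms (r*Q*|Q|): 4.61*1.4*|1.4| = 9.0356; 2.52*0.86*|0.86| = 1.8638.
Sum of numerator = 10.8994.
Denominator terms (r*|Q|): 4.61*|1.4| = 6.454; 2.52*|0.86| = 2.1672.
2 * sum of denominator = 2 * 8.6212 = 17.2424.
dQ = -10.8994 / 17.2424 = -0.6321 m^3/s.

-0.6321


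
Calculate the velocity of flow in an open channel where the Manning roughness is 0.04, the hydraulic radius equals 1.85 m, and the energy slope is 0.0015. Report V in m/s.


Manning's equation gives V = (1/n) * R^(2/3) * S^(1/2).
First, compute R^(2/3) = 1.85^(2/3) = 1.507.
Next, S^(1/2) = 0.0015^(1/2) = 0.03873.
Then 1/n = 1/0.04 = 25.0.
V = 25.0 * 1.507 * 0.03873 = 1.4592 m/s.

1.4592


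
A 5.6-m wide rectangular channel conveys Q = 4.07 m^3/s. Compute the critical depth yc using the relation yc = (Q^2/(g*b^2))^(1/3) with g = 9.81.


Using yc = (Q^2 / (g * b^2))^(1/3):
Q^2 = 4.07^2 = 16.56.
g * b^2 = 9.81 * 5.6^2 = 9.81 * 31.36 = 307.64.
Q^2 / (g*b^2) = 16.56 / 307.64 = 0.0538.
yc = 0.0538^(1/3) = 0.3776 m.

0.3776


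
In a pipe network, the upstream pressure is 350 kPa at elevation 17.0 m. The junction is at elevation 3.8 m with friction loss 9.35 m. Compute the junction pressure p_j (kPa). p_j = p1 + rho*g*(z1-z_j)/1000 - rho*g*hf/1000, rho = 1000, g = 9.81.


Junction pressure: p_j = p1 + rho*g*(z1 - z_j)/1000 - rho*g*hf/1000.
Elevation term = 1000*9.81*(17.0 - 3.8)/1000 = 129.492 kPa.
Friction term = 1000*9.81*9.35/1000 = 91.724 kPa.
p_j = 350 + 129.492 - 91.724 = 387.77 kPa.

387.77


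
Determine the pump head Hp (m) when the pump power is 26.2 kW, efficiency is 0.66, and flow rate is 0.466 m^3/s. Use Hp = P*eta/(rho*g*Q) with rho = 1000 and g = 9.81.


Pump head formula: Hp = P * eta / (rho * g * Q).
Numerator: P * eta = 26.2 * 1000 * 0.66 = 17292.0 W.
Denominator: rho * g * Q = 1000 * 9.81 * 0.466 = 4571.46.
Hp = 17292.0 / 4571.46 = 3.78 m.

3.78


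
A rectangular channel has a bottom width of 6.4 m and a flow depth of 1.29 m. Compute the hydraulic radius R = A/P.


For a rectangular section:
Flow area A = b * y = 6.4 * 1.29 = 8.26 m^2.
Wetted perimeter P = b + 2y = 6.4 + 2*1.29 = 8.98 m.
Hydraulic radius R = A/P = 8.26 / 8.98 = 0.9194 m.

0.9194


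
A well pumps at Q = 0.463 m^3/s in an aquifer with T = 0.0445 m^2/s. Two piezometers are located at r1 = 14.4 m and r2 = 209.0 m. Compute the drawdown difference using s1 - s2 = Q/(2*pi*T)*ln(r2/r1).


Thiem equation: s1 - s2 = Q/(2*pi*T) * ln(r2/r1).
ln(r2/r1) = ln(209.0/14.4) = 2.6751.
Q/(2*pi*T) = 0.463 / (2*pi*0.0445) = 0.463 / 0.2796 = 1.6559.
s1 - s2 = 1.6559 * 2.6751 = 4.4298 m.

4.4298


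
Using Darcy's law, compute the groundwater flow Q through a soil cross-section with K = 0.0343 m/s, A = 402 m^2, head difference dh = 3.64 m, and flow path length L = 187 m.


Darcy's law: Q = K * A * i, where i = dh/L.
Hydraulic gradient i = 3.64 / 187 = 0.019465.
Q = 0.0343 * 402 * 0.019465
  = 0.2684 m^3/s.

0.2684


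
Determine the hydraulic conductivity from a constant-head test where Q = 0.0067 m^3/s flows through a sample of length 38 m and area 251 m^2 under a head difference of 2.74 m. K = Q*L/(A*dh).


From K = Q*L / (A*dh):
Numerator: Q*L = 0.0067 * 38 = 0.2546.
Denominator: A*dh = 251 * 2.74 = 687.74.
K = 0.2546 / 687.74 = 0.00037 m/s.

0.00037


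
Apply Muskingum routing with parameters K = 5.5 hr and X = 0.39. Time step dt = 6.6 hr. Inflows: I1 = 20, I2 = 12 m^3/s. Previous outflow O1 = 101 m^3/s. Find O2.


Muskingum coefficients:
denom = 2*K*(1-X) + dt = 2*5.5*(1-0.39) + 6.6 = 13.31.
C0 = (dt - 2*K*X)/denom = (6.6 - 2*5.5*0.39)/13.31 = 0.1736.
C1 = (dt + 2*K*X)/denom = (6.6 + 2*5.5*0.39)/13.31 = 0.8182.
C2 = (2*K*(1-X) - dt)/denom = 0.0083.
O2 = C0*I2 + C1*I1 + C2*O1
   = 0.1736*12 + 0.8182*20 + 0.0083*101
   = 19.28 m^3/s.

19.28


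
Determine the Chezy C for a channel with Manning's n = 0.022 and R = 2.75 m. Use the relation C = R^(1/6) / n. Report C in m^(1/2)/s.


The Chezy coefficient relates to Manning's n through C = R^(1/6) / n.
R^(1/6) = 2.75^(1/6) = 1.183647.
C = 1.183647 / 0.022 = 53.8 m^(1/2)/s.

53.8


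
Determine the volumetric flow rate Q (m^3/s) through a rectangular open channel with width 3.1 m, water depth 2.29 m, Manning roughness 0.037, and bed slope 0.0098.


For a rectangular channel, the cross-sectional area A = b * y = 3.1 * 2.29 = 7.1 m^2.
The wetted perimeter P = b + 2y = 3.1 + 2*2.29 = 7.68 m.
Hydraulic radius R = A/P = 7.1/7.68 = 0.9243 m.
Velocity V = (1/n)*R^(2/3)*S^(1/2) = (1/0.037)*0.9243^(2/3)*0.0098^(1/2) = 2.5388 m/s.
Discharge Q = A * V = 7.1 * 2.5388 = 18.023 m^3/s.

18.023


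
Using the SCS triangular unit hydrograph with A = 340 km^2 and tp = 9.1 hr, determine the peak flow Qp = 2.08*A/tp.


SCS formula: Qp = 2.08 * A / tp.
Qp = 2.08 * 340 / 9.1
   = 707.2 / 9.1
   = 77.71 m^3/s per cm.

77.71


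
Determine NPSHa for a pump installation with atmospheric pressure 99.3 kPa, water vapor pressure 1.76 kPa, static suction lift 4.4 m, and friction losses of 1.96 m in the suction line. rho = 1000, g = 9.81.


NPSHa = p_atm/(rho*g) - z_s - hf_s - p_vap/(rho*g).
p_atm/(rho*g) = 99.3*1000 / (1000*9.81) = 10.122 m.
p_vap/(rho*g) = 1.76*1000 / (1000*9.81) = 0.179 m.
NPSHa = 10.122 - 4.4 - 1.96 - 0.179
      = 3.58 m.

3.58
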